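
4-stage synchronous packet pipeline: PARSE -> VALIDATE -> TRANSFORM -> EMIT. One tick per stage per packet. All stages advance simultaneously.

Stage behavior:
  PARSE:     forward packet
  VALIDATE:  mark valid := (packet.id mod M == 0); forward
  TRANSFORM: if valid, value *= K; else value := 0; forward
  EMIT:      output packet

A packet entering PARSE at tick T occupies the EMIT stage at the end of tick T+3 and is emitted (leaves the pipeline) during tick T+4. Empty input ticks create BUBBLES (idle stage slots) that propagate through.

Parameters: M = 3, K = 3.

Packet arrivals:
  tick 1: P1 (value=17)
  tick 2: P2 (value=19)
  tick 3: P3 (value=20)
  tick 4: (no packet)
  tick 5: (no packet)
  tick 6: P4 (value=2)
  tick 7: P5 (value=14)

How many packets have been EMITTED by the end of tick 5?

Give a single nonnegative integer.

Tick 1: [PARSE:P1(v=17,ok=F), VALIDATE:-, TRANSFORM:-, EMIT:-] out:-; in:P1
Tick 2: [PARSE:P2(v=19,ok=F), VALIDATE:P1(v=17,ok=F), TRANSFORM:-, EMIT:-] out:-; in:P2
Tick 3: [PARSE:P3(v=20,ok=F), VALIDATE:P2(v=19,ok=F), TRANSFORM:P1(v=0,ok=F), EMIT:-] out:-; in:P3
Tick 4: [PARSE:-, VALIDATE:P3(v=20,ok=T), TRANSFORM:P2(v=0,ok=F), EMIT:P1(v=0,ok=F)] out:-; in:-
Tick 5: [PARSE:-, VALIDATE:-, TRANSFORM:P3(v=60,ok=T), EMIT:P2(v=0,ok=F)] out:P1(v=0); in:-
Emitted by tick 5: ['P1']

Answer: 1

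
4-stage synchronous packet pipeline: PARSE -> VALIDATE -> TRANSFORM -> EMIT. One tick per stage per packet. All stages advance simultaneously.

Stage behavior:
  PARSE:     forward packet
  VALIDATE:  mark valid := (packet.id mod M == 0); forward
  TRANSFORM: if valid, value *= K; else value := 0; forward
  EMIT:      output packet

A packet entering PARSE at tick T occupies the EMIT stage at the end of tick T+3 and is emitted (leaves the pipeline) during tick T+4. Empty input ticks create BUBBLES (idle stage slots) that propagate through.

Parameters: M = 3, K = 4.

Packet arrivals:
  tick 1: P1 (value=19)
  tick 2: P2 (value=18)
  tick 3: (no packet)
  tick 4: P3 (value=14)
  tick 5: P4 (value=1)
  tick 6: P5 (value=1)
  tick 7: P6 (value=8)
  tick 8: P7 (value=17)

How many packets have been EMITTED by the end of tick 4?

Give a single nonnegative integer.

Answer: 0

Derivation:
Tick 1: [PARSE:P1(v=19,ok=F), VALIDATE:-, TRANSFORM:-, EMIT:-] out:-; in:P1
Tick 2: [PARSE:P2(v=18,ok=F), VALIDATE:P1(v=19,ok=F), TRANSFORM:-, EMIT:-] out:-; in:P2
Tick 3: [PARSE:-, VALIDATE:P2(v=18,ok=F), TRANSFORM:P1(v=0,ok=F), EMIT:-] out:-; in:-
Tick 4: [PARSE:P3(v=14,ok=F), VALIDATE:-, TRANSFORM:P2(v=0,ok=F), EMIT:P1(v=0,ok=F)] out:-; in:P3
Emitted by tick 4: []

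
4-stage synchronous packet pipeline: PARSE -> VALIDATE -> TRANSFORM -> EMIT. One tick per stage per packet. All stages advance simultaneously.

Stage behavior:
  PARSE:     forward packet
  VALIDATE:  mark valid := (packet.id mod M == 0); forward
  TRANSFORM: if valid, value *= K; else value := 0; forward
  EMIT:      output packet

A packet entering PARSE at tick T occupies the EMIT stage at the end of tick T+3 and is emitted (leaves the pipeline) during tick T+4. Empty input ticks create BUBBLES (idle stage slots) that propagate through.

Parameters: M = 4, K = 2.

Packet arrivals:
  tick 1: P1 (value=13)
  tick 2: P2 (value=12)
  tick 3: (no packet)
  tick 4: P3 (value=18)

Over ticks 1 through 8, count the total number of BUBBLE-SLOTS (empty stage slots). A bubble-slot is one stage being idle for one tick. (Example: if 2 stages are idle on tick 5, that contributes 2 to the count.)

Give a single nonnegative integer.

Answer: 20

Derivation:
Tick 1: [PARSE:P1(v=13,ok=F), VALIDATE:-, TRANSFORM:-, EMIT:-] out:-; bubbles=3
Tick 2: [PARSE:P2(v=12,ok=F), VALIDATE:P1(v=13,ok=F), TRANSFORM:-, EMIT:-] out:-; bubbles=2
Tick 3: [PARSE:-, VALIDATE:P2(v=12,ok=F), TRANSFORM:P1(v=0,ok=F), EMIT:-] out:-; bubbles=2
Tick 4: [PARSE:P3(v=18,ok=F), VALIDATE:-, TRANSFORM:P2(v=0,ok=F), EMIT:P1(v=0,ok=F)] out:-; bubbles=1
Tick 5: [PARSE:-, VALIDATE:P3(v=18,ok=F), TRANSFORM:-, EMIT:P2(v=0,ok=F)] out:P1(v=0); bubbles=2
Tick 6: [PARSE:-, VALIDATE:-, TRANSFORM:P3(v=0,ok=F), EMIT:-] out:P2(v=0); bubbles=3
Tick 7: [PARSE:-, VALIDATE:-, TRANSFORM:-, EMIT:P3(v=0,ok=F)] out:-; bubbles=3
Tick 8: [PARSE:-, VALIDATE:-, TRANSFORM:-, EMIT:-] out:P3(v=0); bubbles=4
Total bubble-slots: 20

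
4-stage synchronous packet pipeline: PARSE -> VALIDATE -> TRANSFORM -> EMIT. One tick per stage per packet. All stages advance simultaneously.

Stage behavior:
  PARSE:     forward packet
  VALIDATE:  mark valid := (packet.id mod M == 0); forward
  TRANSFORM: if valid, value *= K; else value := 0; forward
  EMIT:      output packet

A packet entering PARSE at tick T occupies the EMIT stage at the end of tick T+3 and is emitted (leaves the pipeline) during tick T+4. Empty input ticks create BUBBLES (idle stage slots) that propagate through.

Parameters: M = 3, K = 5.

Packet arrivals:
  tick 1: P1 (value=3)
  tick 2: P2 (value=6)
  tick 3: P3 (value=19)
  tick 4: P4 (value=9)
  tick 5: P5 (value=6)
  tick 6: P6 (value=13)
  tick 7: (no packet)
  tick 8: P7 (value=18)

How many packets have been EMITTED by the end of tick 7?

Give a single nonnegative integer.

Tick 1: [PARSE:P1(v=3,ok=F), VALIDATE:-, TRANSFORM:-, EMIT:-] out:-; in:P1
Tick 2: [PARSE:P2(v=6,ok=F), VALIDATE:P1(v=3,ok=F), TRANSFORM:-, EMIT:-] out:-; in:P2
Tick 3: [PARSE:P3(v=19,ok=F), VALIDATE:P2(v=6,ok=F), TRANSFORM:P1(v=0,ok=F), EMIT:-] out:-; in:P3
Tick 4: [PARSE:P4(v=9,ok=F), VALIDATE:P3(v=19,ok=T), TRANSFORM:P2(v=0,ok=F), EMIT:P1(v=0,ok=F)] out:-; in:P4
Tick 5: [PARSE:P5(v=6,ok=F), VALIDATE:P4(v=9,ok=F), TRANSFORM:P3(v=95,ok=T), EMIT:P2(v=0,ok=F)] out:P1(v=0); in:P5
Tick 6: [PARSE:P6(v=13,ok=F), VALIDATE:P5(v=6,ok=F), TRANSFORM:P4(v=0,ok=F), EMIT:P3(v=95,ok=T)] out:P2(v=0); in:P6
Tick 7: [PARSE:-, VALIDATE:P6(v=13,ok=T), TRANSFORM:P5(v=0,ok=F), EMIT:P4(v=0,ok=F)] out:P3(v=95); in:-
Emitted by tick 7: ['P1', 'P2', 'P3']

Answer: 3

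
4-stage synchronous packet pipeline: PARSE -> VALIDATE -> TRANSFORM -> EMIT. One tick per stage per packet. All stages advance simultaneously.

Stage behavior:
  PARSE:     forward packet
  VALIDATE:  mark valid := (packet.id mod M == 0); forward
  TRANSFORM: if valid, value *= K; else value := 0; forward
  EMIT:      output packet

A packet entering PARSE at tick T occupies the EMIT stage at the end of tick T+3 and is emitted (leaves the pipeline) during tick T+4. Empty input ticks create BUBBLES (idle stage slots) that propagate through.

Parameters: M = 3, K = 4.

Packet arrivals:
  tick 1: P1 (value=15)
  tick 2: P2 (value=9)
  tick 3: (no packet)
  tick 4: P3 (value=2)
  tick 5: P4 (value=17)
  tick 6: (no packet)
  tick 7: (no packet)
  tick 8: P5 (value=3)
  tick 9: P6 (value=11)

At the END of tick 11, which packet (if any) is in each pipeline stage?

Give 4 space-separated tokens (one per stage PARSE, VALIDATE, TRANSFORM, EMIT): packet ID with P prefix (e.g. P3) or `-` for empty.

Tick 1: [PARSE:P1(v=15,ok=F), VALIDATE:-, TRANSFORM:-, EMIT:-] out:-; in:P1
Tick 2: [PARSE:P2(v=9,ok=F), VALIDATE:P1(v=15,ok=F), TRANSFORM:-, EMIT:-] out:-; in:P2
Tick 3: [PARSE:-, VALIDATE:P2(v=9,ok=F), TRANSFORM:P1(v=0,ok=F), EMIT:-] out:-; in:-
Tick 4: [PARSE:P3(v=2,ok=F), VALIDATE:-, TRANSFORM:P2(v=0,ok=F), EMIT:P1(v=0,ok=F)] out:-; in:P3
Tick 5: [PARSE:P4(v=17,ok=F), VALIDATE:P3(v=2,ok=T), TRANSFORM:-, EMIT:P2(v=0,ok=F)] out:P1(v=0); in:P4
Tick 6: [PARSE:-, VALIDATE:P4(v=17,ok=F), TRANSFORM:P3(v=8,ok=T), EMIT:-] out:P2(v=0); in:-
Tick 7: [PARSE:-, VALIDATE:-, TRANSFORM:P4(v=0,ok=F), EMIT:P3(v=8,ok=T)] out:-; in:-
Tick 8: [PARSE:P5(v=3,ok=F), VALIDATE:-, TRANSFORM:-, EMIT:P4(v=0,ok=F)] out:P3(v=8); in:P5
Tick 9: [PARSE:P6(v=11,ok=F), VALIDATE:P5(v=3,ok=F), TRANSFORM:-, EMIT:-] out:P4(v=0); in:P6
Tick 10: [PARSE:-, VALIDATE:P6(v=11,ok=T), TRANSFORM:P5(v=0,ok=F), EMIT:-] out:-; in:-
Tick 11: [PARSE:-, VALIDATE:-, TRANSFORM:P6(v=44,ok=T), EMIT:P5(v=0,ok=F)] out:-; in:-
At end of tick 11: ['-', '-', 'P6', 'P5']

Answer: - - P6 P5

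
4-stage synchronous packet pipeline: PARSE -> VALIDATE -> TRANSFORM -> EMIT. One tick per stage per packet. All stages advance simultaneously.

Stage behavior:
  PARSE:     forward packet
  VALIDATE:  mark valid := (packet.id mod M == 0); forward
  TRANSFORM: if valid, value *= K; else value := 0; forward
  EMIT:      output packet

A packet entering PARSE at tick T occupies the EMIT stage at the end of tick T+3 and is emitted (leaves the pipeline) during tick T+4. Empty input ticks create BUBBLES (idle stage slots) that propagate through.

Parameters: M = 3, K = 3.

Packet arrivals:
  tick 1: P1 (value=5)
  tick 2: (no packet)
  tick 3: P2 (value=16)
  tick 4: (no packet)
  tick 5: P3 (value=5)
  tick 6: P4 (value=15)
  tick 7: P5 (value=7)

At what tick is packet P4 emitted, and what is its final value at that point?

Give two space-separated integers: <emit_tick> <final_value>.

Answer: 10 0

Derivation:
Tick 1: [PARSE:P1(v=5,ok=F), VALIDATE:-, TRANSFORM:-, EMIT:-] out:-; in:P1
Tick 2: [PARSE:-, VALIDATE:P1(v=5,ok=F), TRANSFORM:-, EMIT:-] out:-; in:-
Tick 3: [PARSE:P2(v=16,ok=F), VALIDATE:-, TRANSFORM:P1(v=0,ok=F), EMIT:-] out:-; in:P2
Tick 4: [PARSE:-, VALIDATE:P2(v=16,ok=F), TRANSFORM:-, EMIT:P1(v=0,ok=F)] out:-; in:-
Tick 5: [PARSE:P3(v=5,ok=F), VALIDATE:-, TRANSFORM:P2(v=0,ok=F), EMIT:-] out:P1(v=0); in:P3
Tick 6: [PARSE:P4(v=15,ok=F), VALIDATE:P3(v=5,ok=T), TRANSFORM:-, EMIT:P2(v=0,ok=F)] out:-; in:P4
Tick 7: [PARSE:P5(v=7,ok=F), VALIDATE:P4(v=15,ok=F), TRANSFORM:P3(v=15,ok=T), EMIT:-] out:P2(v=0); in:P5
Tick 8: [PARSE:-, VALIDATE:P5(v=7,ok=F), TRANSFORM:P4(v=0,ok=F), EMIT:P3(v=15,ok=T)] out:-; in:-
Tick 9: [PARSE:-, VALIDATE:-, TRANSFORM:P5(v=0,ok=F), EMIT:P4(v=0,ok=F)] out:P3(v=15); in:-
Tick 10: [PARSE:-, VALIDATE:-, TRANSFORM:-, EMIT:P5(v=0,ok=F)] out:P4(v=0); in:-
Tick 11: [PARSE:-, VALIDATE:-, TRANSFORM:-, EMIT:-] out:P5(v=0); in:-
P4: arrives tick 6, valid=False (id=4, id%3=1), emit tick 10, final value 0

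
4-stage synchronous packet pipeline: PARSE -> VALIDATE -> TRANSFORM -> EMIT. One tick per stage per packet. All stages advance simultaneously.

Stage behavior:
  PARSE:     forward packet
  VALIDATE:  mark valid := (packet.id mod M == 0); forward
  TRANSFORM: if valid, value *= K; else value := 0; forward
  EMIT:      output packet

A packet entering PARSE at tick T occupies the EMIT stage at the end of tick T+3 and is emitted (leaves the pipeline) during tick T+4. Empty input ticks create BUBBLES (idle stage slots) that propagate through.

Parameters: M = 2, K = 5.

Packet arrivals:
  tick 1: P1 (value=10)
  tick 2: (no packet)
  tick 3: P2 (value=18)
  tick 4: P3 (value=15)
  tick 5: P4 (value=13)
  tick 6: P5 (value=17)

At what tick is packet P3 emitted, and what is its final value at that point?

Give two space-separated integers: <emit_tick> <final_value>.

Answer: 8 0

Derivation:
Tick 1: [PARSE:P1(v=10,ok=F), VALIDATE:-, TRANSFORM:-, EMIT:-] out:-; in:P1
Tick 2: [PARSE:-, VALIDATE:P1(v=10,ok=F), TRANSFORM:-, EMIT:-] out:-; in:-
Tick 3: [PARSE:P2(v=18,ok=F), VALIDATE:-, TRANSFORM:P1(v=0,ok=F), EMIT:-] out:-; in:P2
Tick 4: [PARSE:P3(v=15,ok=F), VALIDATE:P2(v=18,ok=T), TRANSFORM:-, EMIT:P1(v=0,ok=F)] out:-; in:P3
Tick 5: [PARSE:P4(v=13,ok=F), VALIDATE:P3(v=15,ok=F), TRANSFORM:P2(v=90,ok=T), EMIT:-] out:P1(v=0); in:P4
Tick 6: [PARSE:P5(v=17,ok=F), VALIDATE:P4(v=13,ok=T), TRANSFORM:P3(v=0,ok=F), EMIT:P2(v=90,ok=T)] out:-; in:P5
Tick 7: [PARSE:-, VALIDATE:P5(v=17,ok=F), TRANSFORM:P4(v=65,ok=T), EMIT:P3(v=0,ok=F)] out:P2(v=90); in:-
Tick 8: [PARSE:-, VALIDATE:-, TRANSFORM:P5(v=0,ok=F), EMIT:P4(v=65,ok=T)] out:P3(v=0); in:-
Tick 9: [PARSE:-, VALIDATE:-, TRANSFORM:-, EMIT:P5(v=0,ok=F)] out:P4(v=65); in:-
Tick 10: [PARSE:-, VALIDATE:-, TRANSFORM:-, EMIT:-] out:P5(v=0); in:-
P3: arrives tick 4, valid=False (id=3, id%2=1), emit tick 8, final value 0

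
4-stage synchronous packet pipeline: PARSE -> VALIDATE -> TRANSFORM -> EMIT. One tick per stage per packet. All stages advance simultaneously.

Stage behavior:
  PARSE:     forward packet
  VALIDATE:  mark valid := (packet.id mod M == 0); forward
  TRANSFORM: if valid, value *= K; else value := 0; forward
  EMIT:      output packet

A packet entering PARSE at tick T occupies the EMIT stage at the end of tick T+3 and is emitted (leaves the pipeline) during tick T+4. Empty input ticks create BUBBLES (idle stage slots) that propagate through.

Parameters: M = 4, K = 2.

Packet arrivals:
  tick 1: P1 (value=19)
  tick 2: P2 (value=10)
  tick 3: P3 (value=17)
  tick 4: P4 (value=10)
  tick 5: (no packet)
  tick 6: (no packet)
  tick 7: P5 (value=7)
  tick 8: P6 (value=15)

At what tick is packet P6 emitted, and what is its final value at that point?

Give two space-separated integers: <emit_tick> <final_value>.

Answer: 12 0

Derivation:
Tick 1: [PARSE:P1(v=19,ok=F), VALIDATE:-, TRANSFORM:-, EMIT:-] out:-; in:P1
Tick 2: [PARSE:P2(v=10,ok=F), VALIDATE:P1(v=19,ok=F), TRANSFORM:-, EMIT:-] out:-; in:P2
Tick 3: [PARSE:P3(v=17,ok=F), VALIDATE:P2(v=10,ok=F), TRANSFORM:P1(v=0,ok=F), EMIT:-] out:-; in:P3
Tick 4: [PARSE:P4(v=10,ok=F), VALIDATE:P3(v=17,ok=F), TRANSFORM:P2(v=0,ok=F), EMIT:P1(v=0,ok=F)] out:-; in:P4
Tick 5: [PARSE:-, VALIDATE:P4(v=10,ok=T), TRANSFORM:P3(v=0,ok=F), EMIT:P2(v=0,ok=F)] out:P1(v=0); in:-
Tick 6: [PARSE:-, VALIDATE:-, TRANSFORM:P4(v=20,ok=T), EMIT:P3(v=0,ok=F)] out:P2(v=0); in:-
Tick 7: [PARSE:P5(v=7,ok=F), VALIDATE:-, TRANSFORM:-, EMIT:P4(v=20,ok=T)] out:P3(v=0); in:P5
Tick 8: [PARSE:P6(v=15,ok=F), VALIDATE:P5(v=7,ok=F), TRANSFORM:-, EMIT:-] out:P4(v=20); in:P6
Tick 9: [PARSE:-, VALIDATE:P6(v=15,ok=F), TRANSFORM:P5(v=0,ok=F), EMIT:-] out:-; in:-
Tick 10: [PARSE:-, VALIDATE:-, TRANSFORM:P6(v=0,ok=F), EMIT:P5(v=0,ok=F)] out:-; in:-
Tick 11: [PARSE:-, VALIDATE:-, TRANSFORM:-, EMIT:P6(v=0,ok=F)] out:P5(v=0); in:-
Tick 12: [PARSE:-, VALIDATE:-, TRANSFORM:-, EMIT:-] out:P6(v=0); in:-
P6: arrives tick 8, valid=False (id=6, id%4=2), emit tick 12, final value 0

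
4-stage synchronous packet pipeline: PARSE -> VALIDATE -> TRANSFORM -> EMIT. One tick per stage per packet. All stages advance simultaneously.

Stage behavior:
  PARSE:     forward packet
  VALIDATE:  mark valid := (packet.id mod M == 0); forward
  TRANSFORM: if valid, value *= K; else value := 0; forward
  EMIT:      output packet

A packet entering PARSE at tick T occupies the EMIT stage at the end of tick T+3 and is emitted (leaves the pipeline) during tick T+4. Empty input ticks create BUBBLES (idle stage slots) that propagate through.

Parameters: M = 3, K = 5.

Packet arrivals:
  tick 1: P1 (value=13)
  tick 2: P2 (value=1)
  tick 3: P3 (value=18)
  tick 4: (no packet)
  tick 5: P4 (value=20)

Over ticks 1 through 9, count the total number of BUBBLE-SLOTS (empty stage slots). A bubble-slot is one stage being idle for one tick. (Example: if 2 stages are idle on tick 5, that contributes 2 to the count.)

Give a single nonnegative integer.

Answer: 20

Derivation:
Tick 1: [PARSE:P1(v=13,ok=F), VALIDATE:-, TRANSFORM:-, EMIT:-] out:-; bubbles=3
Tick 2: [PARSE:P2(v=1,ok=F), VALIDATE:P1(v=13,ok=F), TRANSFORM:-, EMIT:-] out:-; bubbles=2
Tick 3: [PARSE:P3(v=18,ok=F), VALIDATE:P2(v=1,ok=F), TRANSFORM:P1(v=0,ok=F), EMIT:-] out:-; bubbles=1
Tick 4: [PARSE:-, VALIDATE:P3(v=18,ok=T), TRANSFORM:P2(v=0,ok=F), EMIT:P1(v=0,ok=F)] out:-; bubbles=1
Tick 5: [PARSE:P4(v=20,ok=F), VALIDATE:-, TRANSFORM:P3(v=90,ok=T), EMIT:P2(v=0,ok=F)] out:P1(v=0); bubbles=1
Tick 6: [PARSE:-, VALIDATE:P4(v=20,ok=F), TRANSFORM:-, EMIT:P3(v=90,ok=T)] out:P2(v=0); bubbles=2
Tick 7: [PARSE:-, VALIDATE:-, TRANSFORM:P4(v=0,ok=F), EMIT:-] out:P3(v=90); bubbles=3
Tick 8: [PARSE:-, VALIDATE:-, TRANSFORM:-, EMIT:P4(v=0,ok=F)] out:-; bubbles=3
Tick 9: [PARSE:-, VALIDATE:-, TRANSFORM:-, EMIT:-] out:P4(v=0); bubbles=4
Total bubble-slots: 20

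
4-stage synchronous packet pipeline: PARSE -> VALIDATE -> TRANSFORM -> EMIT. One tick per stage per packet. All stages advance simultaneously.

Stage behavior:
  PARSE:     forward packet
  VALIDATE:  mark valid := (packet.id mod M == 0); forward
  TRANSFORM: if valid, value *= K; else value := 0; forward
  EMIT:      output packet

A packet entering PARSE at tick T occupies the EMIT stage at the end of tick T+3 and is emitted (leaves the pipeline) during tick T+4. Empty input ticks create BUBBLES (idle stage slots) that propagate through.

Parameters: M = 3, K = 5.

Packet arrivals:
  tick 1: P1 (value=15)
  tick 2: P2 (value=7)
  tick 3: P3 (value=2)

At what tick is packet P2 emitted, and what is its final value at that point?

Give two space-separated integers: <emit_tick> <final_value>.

Answer: 6 0

Derivation:
Tick 1: [PARSE:P1(v=15,ok=F), VALIDATE:-, TRANSFORM:-, EMIT:-] out:-; in:P1
Tick 2: [PARSE:P2(v=7,ok=F), VALIDATE:P1(v=15,ok=F), TRANSFORM:-, EMIT:-] out:-; in:P2
Tick 3: [PARSE:P3(v=2,ok=F), VALIDATE:P2(v=7,ok=F), TRANSFORM:P1(v=0,ok=F), EMIT:-] out:-; in:P3
Tick 4: [PARSE:-, VALIDATE:P3(v=2,ok=T), TRANSFORM:P2(v=0,ok=F), EMIT:P1(v=0,ok=F)] out:-; in:-
Tick 5: [PARSE:-, VALIDATE:-, TRANSFORM:P3(v=10,ok=T), EMIT:P2(v=0,ok=F)] out:P1(v=0); in:-
Tick 6: [PARSE:-, VALIDATE:-, TRANSFORM:-, EMIT:P3(v=10,ok=T)] out:P2(v=0); in:-
Tick 7: [PARSE:-, VALIDATE:-, TRANSFORM:-, EMIT:-] out:P3(v=10); in:-
P2: arrives tick 2, valid=False (id=2, id%3=2), emit tick 6, final value 0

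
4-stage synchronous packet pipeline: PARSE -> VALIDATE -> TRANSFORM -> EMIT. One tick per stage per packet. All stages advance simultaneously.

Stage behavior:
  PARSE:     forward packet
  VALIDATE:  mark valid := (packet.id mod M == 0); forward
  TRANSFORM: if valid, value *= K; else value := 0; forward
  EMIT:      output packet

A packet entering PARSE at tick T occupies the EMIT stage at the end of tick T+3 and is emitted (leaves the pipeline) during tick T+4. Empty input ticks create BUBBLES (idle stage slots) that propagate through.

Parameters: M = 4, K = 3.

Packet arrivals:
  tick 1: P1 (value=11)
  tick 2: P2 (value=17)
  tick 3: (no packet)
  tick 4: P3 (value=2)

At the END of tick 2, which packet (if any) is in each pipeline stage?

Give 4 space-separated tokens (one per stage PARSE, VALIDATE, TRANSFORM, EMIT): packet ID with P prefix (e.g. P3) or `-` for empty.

Tick 1: [PARSE:P1(v=11,ok=F), VALIDATE:-, TRANSFORM:-, EMIT:-] out:-; in:P1
Tick 2: [PARSE:P2(v=17,ok=F), VALIDATE:P1(v=11,ok=F), TRANSFORM:-, EMIT:-] out:-; in:P2
At end of tick 2: ['P2', 'P1', '-', '-']

Answer: P2 P1 - -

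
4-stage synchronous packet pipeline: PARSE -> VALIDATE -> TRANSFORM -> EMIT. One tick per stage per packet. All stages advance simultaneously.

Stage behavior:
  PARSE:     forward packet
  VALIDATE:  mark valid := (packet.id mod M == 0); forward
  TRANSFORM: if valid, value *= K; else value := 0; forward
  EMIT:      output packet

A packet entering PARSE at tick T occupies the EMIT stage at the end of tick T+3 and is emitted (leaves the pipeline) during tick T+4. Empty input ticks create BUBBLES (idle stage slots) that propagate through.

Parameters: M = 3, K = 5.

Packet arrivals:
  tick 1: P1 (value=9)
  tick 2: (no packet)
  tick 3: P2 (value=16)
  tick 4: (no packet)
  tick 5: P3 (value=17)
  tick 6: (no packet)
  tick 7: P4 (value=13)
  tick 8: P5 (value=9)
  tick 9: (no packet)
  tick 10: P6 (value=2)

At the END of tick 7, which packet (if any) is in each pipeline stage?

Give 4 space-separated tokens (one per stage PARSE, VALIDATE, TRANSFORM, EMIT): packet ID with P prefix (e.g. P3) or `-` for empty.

Tick 1: [PARSE:P1(v=9,ok=F), VALIDATE:-, TRANSFORM:-, EMIT:-] out:-; in:P1
Tick 2: [PARSE:-, VALIDATE:P1(v=9,ok=F), TRANSFORM:-, EMIT:-] out:-; in:-
Tick 3: [PARSE:P2(v=16,ok=F), VALIDATE:-, TRANSFORM:P1(v=0,ok=F), EMIT:-] out:-; in:P2
Tick 4: [PARSE:-, VALIDATE:P2(v=16,ok=F), TRANSFORM:-, EMIT:P1(v=0,ok=F)] out:-; in:-
Tick 5: [PARSE:P3(v=17,ok=F), VALIDATE:-, TRANSFORM:P2(v=0,ok=F), EMIT:-] out:P1(v=0); in:P3
Tick 6: [PARSE:-, VALIDATE:P3(v=17,ok=T), TRANSFORM:-, EMIT:P2(v=0,ok=F)] out:-; in:-
Tick 7: [PARSE:P4(v=13,ok=F), VALIDATE:-, TRANSFORM:P3(v=85,ok=T), EMIT:-] out:P2(v=0); in:P4
At end of tick 7: ['P4', '-', 'P3', '-']

Answer: P4 - P3 -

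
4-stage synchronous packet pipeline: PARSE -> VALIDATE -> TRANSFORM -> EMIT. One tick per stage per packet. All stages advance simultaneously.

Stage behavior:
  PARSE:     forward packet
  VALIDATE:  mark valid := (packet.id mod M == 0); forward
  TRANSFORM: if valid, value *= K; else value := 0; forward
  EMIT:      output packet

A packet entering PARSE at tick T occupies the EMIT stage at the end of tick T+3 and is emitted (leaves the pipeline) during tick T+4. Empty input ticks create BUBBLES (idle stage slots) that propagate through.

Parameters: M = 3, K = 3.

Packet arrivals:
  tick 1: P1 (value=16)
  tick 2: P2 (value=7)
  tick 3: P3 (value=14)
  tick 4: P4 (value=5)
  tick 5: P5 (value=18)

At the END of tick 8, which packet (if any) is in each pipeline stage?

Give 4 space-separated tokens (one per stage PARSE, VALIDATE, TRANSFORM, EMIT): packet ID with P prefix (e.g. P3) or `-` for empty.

Answer: - - - P5

Derivation:
Tick 1: [PARSE:P1(v=16,ok=F), VALIDATE:-, TRANSFORM:-, EMIT:-] out:-; in:P1
Tick 2: [PARSE:P2(v=7,ok=F), VALIDATE:P1(v=16,ok=F), TRANSFORM:-, EMIT:-] out:-; in:P2
Tick 3: [PARSE:P3(v=14,ok=F), VALIDATE:P2(v=7,ok=F), TRANSFORM:P1(v=0,ok=F), EMIT:-] out:-; in:P3
Tick 4: [PARSE:P4(v=5,ok=F), VALIDATE:P3(v=14,ok=T), TRANSFORM:P2(v=0,ok=F), EMIT:P1(v=0,ok=F)] out:-; in:P4
Tick 5: [PARSE:P5(v=18,ok=F), VALIDATE:P4(v=5,ok=F), TRANSFORM:P3(v=42,ok=T), EMIT:P2(v=0,ok=F)] out:P1(v=0); in:P5
Tick 6: [PARSE:-, VALIDATE:P5(v=18,ok=F), TRANSFORM:P4(v=0,ok=F), EMIT:P3(v=42,ok=T)] out:P2(v=0); in:-
Tick 7: [PARSE:-, VALIDATE:-, TRANSFORM:P5(v=0,ok=F), EMIT:P4(v=0,ok=F)] out:P3(v=42); in:-
Tick 8: [PARSE:-, VALIDATE:-, TRANSFORM:-, EMIT:P5(v=0,ok=F)] out:P4(v=0); in:-
At end of tick 8: ['-', '-', '-', 'P5']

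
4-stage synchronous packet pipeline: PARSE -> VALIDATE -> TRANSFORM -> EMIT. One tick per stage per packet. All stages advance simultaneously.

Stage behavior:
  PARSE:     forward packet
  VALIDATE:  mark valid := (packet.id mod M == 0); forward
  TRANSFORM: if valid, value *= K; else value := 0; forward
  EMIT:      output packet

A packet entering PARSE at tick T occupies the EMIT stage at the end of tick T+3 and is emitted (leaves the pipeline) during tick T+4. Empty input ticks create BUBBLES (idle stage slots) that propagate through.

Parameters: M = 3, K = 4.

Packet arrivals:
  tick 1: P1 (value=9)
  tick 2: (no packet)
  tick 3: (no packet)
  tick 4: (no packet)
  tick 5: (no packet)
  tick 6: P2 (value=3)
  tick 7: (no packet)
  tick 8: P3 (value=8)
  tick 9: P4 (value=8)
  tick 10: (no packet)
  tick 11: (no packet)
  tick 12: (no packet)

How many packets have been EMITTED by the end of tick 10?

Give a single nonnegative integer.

Answer: 2

Derivation:
Tick 1: [PARSE:P1(v=9,ok=F), VALIDATE:-, TRANSFORM:-, EMIT:-] out:-; in:P1
Tick 2: [PARSE:-, VALIDATE:P1(v=9,ok=F), TRANSFORM:-, EMIT:-] out:-; in:-
Tick 3: [PARSE:-, VALIDATE:-, TRANSFORM:P1(v=0,ok=F), EMIT:-] out:-; in:-
Tick 4: [PARSE:-, VALIDATE:-, TRANSFORM:-, EMIT:P1(v=0,ok=F)] out:-; in:-
Tick 5: [PARSE:-, VALIDATE:-, TRANSFORM:-, EMIT:-] out:P1(v=0); in:-
Tick 6: [PARSE:P2(v=3,ok=F), VALIDATE:-, TRANSFORM:-, EMIT:-] out:-; in:P2
Tick 7: [PARSE:-, VALIDATE:P2(v=3,ok=F), TRANSFORM:-, EMIT:-] out:-; in:-
Tick 8: [PARSE:P3(v=8,ok=F), VALIDATE:-, TRANSFORM:P2(v=0,ok=F), EMIT:-] out:-; in:P3
Tick 9: [PARSE:P4(v=8,ok=F), VALIDATE:P3(v=8,ok=T), TRANSFORM:-, EMIT:P2(v=0,ok=F)] out:-; in:P4
Tick 10: [PARSE:-, VALIDATE:P4(v=8,ok=F), TRANSFORM:P3(v=32,ok=T), EMIT:-] out:P2(v=0); in:-
Emitted by tick 10: ['P1', 'P2']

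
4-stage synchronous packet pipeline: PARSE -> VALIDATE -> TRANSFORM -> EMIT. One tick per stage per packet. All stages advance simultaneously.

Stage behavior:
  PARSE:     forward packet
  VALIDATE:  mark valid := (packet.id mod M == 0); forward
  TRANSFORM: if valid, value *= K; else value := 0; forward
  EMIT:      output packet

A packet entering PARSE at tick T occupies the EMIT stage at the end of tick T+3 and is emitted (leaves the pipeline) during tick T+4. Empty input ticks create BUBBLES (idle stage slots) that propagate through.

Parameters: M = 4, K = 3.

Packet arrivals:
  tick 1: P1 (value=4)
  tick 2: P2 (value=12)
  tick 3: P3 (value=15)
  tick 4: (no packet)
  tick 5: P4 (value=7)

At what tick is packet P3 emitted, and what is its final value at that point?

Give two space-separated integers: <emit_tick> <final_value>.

Answer: 7 0

Derivation:
Tick 1: [PARSE:P1(v=4,ok=F), VALIDATE:-, TRANSFORM:-, EMIT:-] out:-; in:P1
Tick 2: [PARSE:P2(v=12,ok=F), VALIDATE:P1(v=4,ok=F), TRANSFORM:-, EMIT:-] out:-; in:P2
Tick 3: [PARSE:P3(v=15,ok=F), VALIDATE:P2(v=12,ok=F), TRANSFORM:P1(v=0,ok=F), EMIT:-] out:-; in:P3
Tick 4: [PARSE:-, VALIDATE:P3(v=15,ok=F), TRANSFORM:P2(v=0,ok=F), EMIT:P1(v=0,ok=F)] out:-; in:-
Tick 5: [PARSE:P4(v=7,ok=F), VALIDATE:-, TRANSFORM:P3(v=0,ok=F), EMIT:P2(v=0,ok=F)] out:P1(v=0); in:P4
Tick 6: [PARSE:-, VALIDATE:P4(v=7,ok=T), TRANSFORM:-, EMIT:P3(v=0,ok=F)] out:P2(v=0); in:-
Tick 7: [PARSE:-, VALIDATE:-, TRANSFORM:P4(v=21,ok=T), EMIT:-] out:P3(v=0); in:-
Tick 8: [PARSE:-, VALIDATE:-, TRANSFORM:-, EMIT:P4(v=21,ok=T)] out:-; in:-
Tick 9: [PARSE:-, VALIDATE:-, TRANSFORM:-, EMIT:-] out:P4(v=21); in:-
P3: arrives tick 3, valid=False (id=3, id%4=3), emit tick 7, final value 0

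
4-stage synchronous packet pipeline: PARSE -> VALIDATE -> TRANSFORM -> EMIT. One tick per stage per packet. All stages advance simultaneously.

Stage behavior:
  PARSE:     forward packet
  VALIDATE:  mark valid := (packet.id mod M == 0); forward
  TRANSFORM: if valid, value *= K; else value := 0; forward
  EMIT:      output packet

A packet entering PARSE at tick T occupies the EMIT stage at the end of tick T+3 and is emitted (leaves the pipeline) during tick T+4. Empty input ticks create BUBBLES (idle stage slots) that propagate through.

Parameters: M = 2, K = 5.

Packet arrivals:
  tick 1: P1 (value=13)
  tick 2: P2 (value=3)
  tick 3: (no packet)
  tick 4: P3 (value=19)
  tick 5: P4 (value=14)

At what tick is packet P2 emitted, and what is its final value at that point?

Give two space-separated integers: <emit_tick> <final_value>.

Tick 1: [PARSE:P1(v=13,ok=F), VALIDATE:-, TRANSFORM:-, EMIT:-] out:-; in:P1
Tick 2: [PARSE:P2(v=3,ok=F), VALIDATE:P1(v=13,ok=F), TRANSFORM:-, EMIT:-] out:-; in:P2
Tick 3: [PARSE:-, VALIDATE:P2(v=3,ok=T), TRANSFORM:P1(v=0,ok=F), EMIT:-] out:-; in:-
Tick 4: [PARSE:P3(v=19,ok=F), VALIDATE:-, TRANSFORM:P2(v=15,ok=T), EMIT:P1(v=0,ok=F)] out:-; in:P3
Tick 5: [PARSE:P4(v=14,ok=F), VALIDATE:P3(v=19,ok=F), TRANSFORM:-, EMIT:P2(v=15,ok=T)] out:P1(v=0); in:P4
Tick 6: [PARSE:-, VALIDATE:P4(v=14,ok=T), TRANSFORM:P3(v=0,ok=F), EMIT:-] out:P2(v=15); in:-
Tick 7: [PARSE:-, VALIDATE:-, TRANSFORM:P4(v=70,ok=T), EMIT:P3(v=0,ok=F)] out:-; in:-
Tick 8: [PARSE:-, VALIDATE:-, TRANSFORM:-, EMIT:P4(v=70,ok=T)] out:P3(v=0); in:-
Tick 9: [PARSE:-, VALIDATE:-, TRANSFORM:-, EMIT:-] out:P4(v=70); in:-
P2: arrives tick 2, valid=True (id=2, id%2=0), emit tick 6, final value 15

Answer: 6 15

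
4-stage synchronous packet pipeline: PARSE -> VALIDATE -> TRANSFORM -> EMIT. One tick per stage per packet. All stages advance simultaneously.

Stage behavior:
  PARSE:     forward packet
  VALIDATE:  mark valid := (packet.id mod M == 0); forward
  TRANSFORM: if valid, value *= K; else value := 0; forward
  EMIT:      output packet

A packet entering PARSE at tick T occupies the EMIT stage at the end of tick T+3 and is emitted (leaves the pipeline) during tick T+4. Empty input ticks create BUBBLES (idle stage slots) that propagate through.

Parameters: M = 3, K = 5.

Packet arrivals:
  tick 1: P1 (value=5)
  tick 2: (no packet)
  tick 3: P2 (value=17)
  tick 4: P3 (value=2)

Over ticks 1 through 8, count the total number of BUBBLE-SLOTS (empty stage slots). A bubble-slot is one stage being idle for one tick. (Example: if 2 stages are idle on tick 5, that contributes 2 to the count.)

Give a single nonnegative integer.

Tick 1: [PARSE:P1(v=5,ok=F), VALIDATE:-, TRANSFORM:-, EMIT:-] out:-; bubbles=3
Tick 2: [PARSE:-, VALIDATE:P1(v=5,ok=F), TRANSFORM:-, EMIT:-] out:-; bubbles=3
Tick 3: [PARSE:P2(v=17,ok=F), VALIDATE:-, TRANSFORM:P1(v=0,ok=F), EMIT:-] out:-; bubbles=2
Tick 4: [PARSE:P3(v=2,ok=F), VALIDATE:P2(v=17,ok=F), TRANSFORM:-, EMIT:P1(v=0,ok=F)] out:-; bubbles=1
Tick 5: [PARSE:-, VALIDATE:P3(v=2,ok=T), TRANSFORM:P2(v=0,ok=F), EMIT:-] out:P1(v=0); bubbles=2
Tick 6: [PARSE:-, VALIDATE:-, TRANSFORM:P3(v=10,ok=T), EMIT:P2(v=0,ok=F)] out:-; bubbles=2
Tick 7: [PARSE:-, VALIDATE:-, TRANSFORM:-, EMIT:P3(v=10,ok=T)] out:P2(v=0); bubbles=3
Tick 8: [PARSE:-, VALIDATE:-, TRANSFORM:-, EMIT:-] out:P3(v=10); bubbles=4
Total bubble-slots: 20

Answer: 20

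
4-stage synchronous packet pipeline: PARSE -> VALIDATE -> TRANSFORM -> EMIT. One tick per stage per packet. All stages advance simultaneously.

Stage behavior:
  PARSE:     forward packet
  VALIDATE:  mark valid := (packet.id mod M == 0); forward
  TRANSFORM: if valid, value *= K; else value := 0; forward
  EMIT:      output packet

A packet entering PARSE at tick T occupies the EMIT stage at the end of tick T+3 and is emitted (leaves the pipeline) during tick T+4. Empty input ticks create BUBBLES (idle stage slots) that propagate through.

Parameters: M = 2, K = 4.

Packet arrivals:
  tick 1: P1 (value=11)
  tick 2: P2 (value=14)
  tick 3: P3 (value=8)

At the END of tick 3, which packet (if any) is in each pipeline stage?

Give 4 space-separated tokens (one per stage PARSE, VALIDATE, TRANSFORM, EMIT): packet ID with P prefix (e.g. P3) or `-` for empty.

Answer: P3 P2 P1 -

Derivation:
Tick 1: [PARSE:P1(v=11,ok=F), VALIDATE:-, TRANSFORM:-, EMIT:-] out:-; in:P1
Tick 2: [PARSE:P2(v=14,ok=F), VALIDATE:P1(v=11,ok=F), TRANSFORM:-, EMIT:-] out:-; in:P2
Tick 3: [PARSE:P3(v=8,ok=F), VALIDATE:P2(v=14,ok=T), TRANSFORM:P1(v=0,ok=F), EMIT:-] out:-; in:P3
At end of tick 3: ['P3', 'P2', 'P1', '-']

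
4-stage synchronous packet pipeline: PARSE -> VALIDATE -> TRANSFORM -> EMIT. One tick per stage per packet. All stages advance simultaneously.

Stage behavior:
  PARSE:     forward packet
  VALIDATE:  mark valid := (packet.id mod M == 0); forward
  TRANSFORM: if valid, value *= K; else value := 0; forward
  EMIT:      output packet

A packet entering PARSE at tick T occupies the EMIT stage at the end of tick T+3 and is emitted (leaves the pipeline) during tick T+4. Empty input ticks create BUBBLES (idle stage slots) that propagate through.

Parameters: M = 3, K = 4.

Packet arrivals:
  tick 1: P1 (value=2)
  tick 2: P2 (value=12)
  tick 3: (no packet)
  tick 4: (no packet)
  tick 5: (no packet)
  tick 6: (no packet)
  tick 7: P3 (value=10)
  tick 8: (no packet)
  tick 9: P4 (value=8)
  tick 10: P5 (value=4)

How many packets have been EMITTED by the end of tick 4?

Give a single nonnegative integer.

Answer: 0

Derivation:
Tick 1: [PARSE:P1(v=2,ok=F), VALIDATE:-, TRANSFORM:-, EMIT:-] out:-; in:P1
Tick 2: [PARSE:P2(v=12,ok=F), VALIDATE:P1(v=2,ok=F), TRANSFORM:-, EMIT:-] out:-; in:P2
Tick 3: [PARSE:-, VALIDATE:P2(v=12,ok=F), TRANSFORM:P1(v=0,ok=F), EMIT:-] out:-; in:-
Tick 4: [PARSE:-, VALIDATE:-, TRANSFORM:P2(v=0,ok=F), EMIT:P1(v=0,ok=F)] out:-; in:-
Emitted by tick 4: []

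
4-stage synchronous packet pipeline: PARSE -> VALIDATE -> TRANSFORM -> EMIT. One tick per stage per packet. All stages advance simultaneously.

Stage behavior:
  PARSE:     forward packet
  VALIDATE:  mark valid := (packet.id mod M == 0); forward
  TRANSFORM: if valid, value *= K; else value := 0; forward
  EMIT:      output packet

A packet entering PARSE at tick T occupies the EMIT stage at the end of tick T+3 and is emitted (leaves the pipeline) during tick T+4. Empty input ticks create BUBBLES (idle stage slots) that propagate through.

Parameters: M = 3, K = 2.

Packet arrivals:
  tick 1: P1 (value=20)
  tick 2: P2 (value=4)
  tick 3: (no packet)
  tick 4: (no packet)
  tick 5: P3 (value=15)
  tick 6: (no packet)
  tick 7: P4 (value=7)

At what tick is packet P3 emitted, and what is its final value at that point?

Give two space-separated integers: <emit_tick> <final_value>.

Answer: 9 30

Derivation:
Tick 1: [PARSE:P1(v=20,ok=F), VALIDATE:-, TRANSFORM:-, EMIT:-] out:-; in:P1
Tick 2: [PARSE:P2(v=4,ok=F), VALIDATE:P1(v=20,ok=F), TRANSFORM:-, EMIT:-] out:-; in:P2
Tick 3: [PARSE:-, VALIDATE:P2(v=4,ok=F), TRANSFORM:P1(v=0,ok=F), EMIT:-] out:-; in:-
Tick 4: [PARSE:-, VALIDATE:-, TRANSFORM:P2(v=0,ok=F), EMIT:P1(v=0,ok=F)] out:-; in:-
Tick 5: [PARSE:P3(v=15,ok=F), VALIDATE:-, TRANSFORM:-, EMIT:P2(v=0,ok=F)] out:P1(v=0); in:P3
Tick 6: [PARSE:-, VALIDATE:P3(v=15,ok=T), TRANSFORM:-, EMIT:-] out:P2(v=0); in:-
Tick 7: [PARSE:P4(v=7,ok=F), VALIDATE:-, TRANSFORM:P3(v=30,ok=T), EMIT:-] out:-; in:P4
Tick 8: [PARSE:-, VALIDATE:P4(v=7,ok=F), TRANSFORM:-, EMIT:P3(v=30,ok=T)] out:-; in:-
Tick 9: [PARSE:-, VALIDATE:-, TRANSFORM:P4(v=0,ok=F), EMIT:-] out:P3(v=30); in:-
Tick 10: [PARSE:-, VALIDATE:-, TRANSFORM:-, EMIT:P4(v=0,ok=F)] out:-; in:-
Tick 11: [PARSE:-, VALIDATE:-, TRANSFORM:-, EMIT:-] out:P4(v=0); in:-
P3: arrives tick 5, valid=True (id=3, id%3=0), emit tick 9, final value 30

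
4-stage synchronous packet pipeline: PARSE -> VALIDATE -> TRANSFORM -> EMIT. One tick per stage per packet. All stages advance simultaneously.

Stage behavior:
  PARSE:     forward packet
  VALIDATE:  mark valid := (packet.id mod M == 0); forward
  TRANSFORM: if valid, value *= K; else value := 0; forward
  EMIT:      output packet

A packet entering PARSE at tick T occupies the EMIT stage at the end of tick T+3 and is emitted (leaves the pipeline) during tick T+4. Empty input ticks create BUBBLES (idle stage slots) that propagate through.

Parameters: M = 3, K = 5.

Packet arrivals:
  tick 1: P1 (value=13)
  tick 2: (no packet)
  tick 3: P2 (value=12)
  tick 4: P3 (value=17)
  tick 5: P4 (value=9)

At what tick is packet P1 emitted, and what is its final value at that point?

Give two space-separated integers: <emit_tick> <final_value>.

Answer: 5 0

Derivation:
Tick 1: [PARSE:P1(v=13,ok=F), VALIDATE:-, TRANSFORM:-, EMIT:-] out:-; in:P1
Tick 2: [PARSE:-, VALIDATE:P1(v=13,ok=F), TRANSFORM:-, EMIT:-] out:-; in:-
Tick 3: [PARSE:P2(v=12,ok=F), VALIDATE:-, TRANSFORM:P1(v=0,ok=F), EMIT:-] out:-; in:P2
Tick 4: [PARSE:P3(v=17,ok=F), VALIDATE:P2(v=12,ok=F), TRANSFORM:-, EMIT:P1(v=0,ok=F)] out:-; in:P3
Tick 5: [PARSE:P4(v=9,ok=F), VALIDATE:P3(v=17,ok=T), TRANSFORM:P2(v=0,ok=F), EMIT:-] out:P1(v=0); in:P4
Tick 6: [PARSE:-, VALIDATE:P4(v=9,ok=F), TRANSFORM:P3(v=85,ok=T), EMIT:P2(v=0,ok=F)] out:-; in:-
Tick 7: [PARSE:-, VALIDATE:-, TRANSFORM:P4(v=0,ok=F), EMIT:P3(v=85,ok=T)] out:P2(v=0); in:-
Tick 8: [PARSE:-, VALIDATE:-, TRANSFORM:-, EMIT:P4(v=0,ok=F)] out:P3(v=85); in:-
Tick 9: [PARSE:-, VALIDATE:-, TRANSFORM:-, EMIT:-] out:P4(v=0); in:-
P1: arrives tick 1, valid=False (id=1, id%3=1), emit tick 5, final value 0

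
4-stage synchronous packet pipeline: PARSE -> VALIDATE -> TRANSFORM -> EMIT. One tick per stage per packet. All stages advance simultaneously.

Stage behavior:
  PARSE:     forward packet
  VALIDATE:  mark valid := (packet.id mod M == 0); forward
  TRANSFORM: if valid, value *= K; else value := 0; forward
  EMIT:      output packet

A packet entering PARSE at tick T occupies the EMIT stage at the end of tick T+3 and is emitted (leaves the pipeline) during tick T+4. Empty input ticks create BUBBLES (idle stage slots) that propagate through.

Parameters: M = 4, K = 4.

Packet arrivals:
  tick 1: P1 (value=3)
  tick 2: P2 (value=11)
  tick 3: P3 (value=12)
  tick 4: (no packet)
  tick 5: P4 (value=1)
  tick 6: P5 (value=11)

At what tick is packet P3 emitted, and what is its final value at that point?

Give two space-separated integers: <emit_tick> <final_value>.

Tick 1: [PARSE:P1(v=3,ok=F), VALIDATE:-, TRANSFORM:-, EMIT:-] out:-; in:P1
Tick 2: [PARSE:P2(v=11,ok=F), VALIDATE:P1(v=3,ok=F), TRANSFORM:-, EMIT:-] out:-; in:P2
Tick 3: [PARSE:P3(v=12,ok=F), VALIDATE:P2(v=11,ok=F), TRANSFORM:P1(v=0,ok=F), EMIT:-] out:-; in:P3
Tick 4: [PARSE:-, VALIDATE:P3(v=12,ok=F), TRANSFORM:P2(v=0,ok=F), EMIT:P1(v=0,ok=F)] out:-; in:-
Tick 5: [PARSE:P4(v=1,ok=F), VALIDATE:-, TRANSFORM:P3(v=0,ok=F), EMIT:P2(v=0,ok=F)] out:P1(v=0); in:P4
Tick 6: [PARSE:P5(v=11,ok=F), VALIDATE:P4(v=1,ok=T), TRANSFORM:-, EMIT:P3(v=0,ok=F)] out:P2(v=0); in:P5
Tick 7: [PARSE:-, VALIDATE:P5(v=11,ok=F), TRANSFORM:P4(v=4,ok=T), EMIT:-] out:P3(v=0); in:-
Tick 8: [PARSE:-, VALIDATE:-, TRANSFORM:P5(v=0,ok=F), EMIT:P4(v=4,ok=T)] out:-; in:-
Tick 9: [PARSE:-, VALIDATE:-, TRANSFORM:-, EMIT:P5(v=0,ok=F)] out:P4(v=4); in:-
Tick 10: [PARSE:-, VALIDATE:-, TRANSFORM:-, EMIT:-] out:P5(v=0); in:-
P3: arrives tick 3, valid=False (id=3, id%4=3), emit tick 7, final value 0

Answer: 7 0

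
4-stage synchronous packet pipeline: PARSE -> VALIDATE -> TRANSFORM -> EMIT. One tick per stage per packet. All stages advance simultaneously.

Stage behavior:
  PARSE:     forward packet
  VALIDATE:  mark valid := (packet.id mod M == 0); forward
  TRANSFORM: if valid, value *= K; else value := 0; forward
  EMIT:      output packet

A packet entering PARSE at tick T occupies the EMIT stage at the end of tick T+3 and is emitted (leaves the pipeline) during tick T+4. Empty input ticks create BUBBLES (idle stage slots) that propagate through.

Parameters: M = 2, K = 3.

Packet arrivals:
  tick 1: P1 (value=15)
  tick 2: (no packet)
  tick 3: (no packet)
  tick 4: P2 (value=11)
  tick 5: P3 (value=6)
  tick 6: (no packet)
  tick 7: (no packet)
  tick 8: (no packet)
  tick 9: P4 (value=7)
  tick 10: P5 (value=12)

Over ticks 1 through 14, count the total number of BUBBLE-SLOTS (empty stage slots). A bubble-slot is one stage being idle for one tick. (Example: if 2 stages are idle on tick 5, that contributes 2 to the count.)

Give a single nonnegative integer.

Tick 1: [PARSE:P1(v=15,ok=F), VALIDATE:-, TRANSFORM:-, EMIT:-] out:-; bubbles=3
Tick 2: [PARSE:-, VALIDATE:P1(v=15,ok=F), TRANSFORM:-, EMIT:-] out:-; bubbles=3
Tick 3: [PARSE:-, VALIDATE:-, TRANSFORM:P1(v=0,ok=F), EMIT:-] out:-; bubbles=3
Tick 4: [PARSE:P2(v=11,ok=F), VALIDATE:-, TRANSFORM:-, EMIT:P1(v=0,ok=F)] out:-; bubbles=2
Tick 5: [PARSE:P3(v=6,ok=F), VALIDATE:P2(v=11,ok=T), TRANSFORM:-, EMIT:-] out:P1(v=0); bubbles=2
Tick 6: [PARSE:-, VALIDATE:P3(v=6,ok=F), TRANSFORM:P2(v=33,ok=T), EMIT:-] out:-; bubbles=2
Tick 7: [PARSE:-, VALIDATE:-, TRANSFORM:P3(v=0,ok=F), EMIT:P2(v=33,ok=T)] out:-; bubbles=2
Tick 8: [PARSE:-, VALIDATE:-, TRANSFORM:-, EMIT:P3(v=0,ok=F)] out:P2(v=33); bubbles=3
Tick 9: [PARSE:P4(v=7,ok=F), VALIDATE:-, TRANSFORM:-, EMIT:-] out:P3(v=0); bubbles=3
Tick 10: [PARSE:P5(v=12,ok=F), VALIDATE:P4(v=7,ok=T), TRANSFORM:-, EMIT:-] out:-; bubbles=2
Tick 11: [PARSE:-, VALIDATE:P5(v=12,ok=F), TRANSFORM:P4(v=21,ok=T), EMIT:-] out:-; bubbles=2
Tick 12: [PARSE:-, VALIDATE:-, TRANSFORM:P5(v=0,ok=F), EMIT:P4(v=21,ok=T)] out:-; bubbles=2
Tick 13: [PARSE:-, VALIDATE:-, TRANSFORM:-, EMIT:P5(v=0,ok=F)] out:P4(v=21); bubbles=3
Tick 14: [PARSE:-, VALIDATE:-, TRANSFORM:-, EMIT:-] out:P5(v=0); bubbles=4
Total bubble-slots: 36

Answer: 36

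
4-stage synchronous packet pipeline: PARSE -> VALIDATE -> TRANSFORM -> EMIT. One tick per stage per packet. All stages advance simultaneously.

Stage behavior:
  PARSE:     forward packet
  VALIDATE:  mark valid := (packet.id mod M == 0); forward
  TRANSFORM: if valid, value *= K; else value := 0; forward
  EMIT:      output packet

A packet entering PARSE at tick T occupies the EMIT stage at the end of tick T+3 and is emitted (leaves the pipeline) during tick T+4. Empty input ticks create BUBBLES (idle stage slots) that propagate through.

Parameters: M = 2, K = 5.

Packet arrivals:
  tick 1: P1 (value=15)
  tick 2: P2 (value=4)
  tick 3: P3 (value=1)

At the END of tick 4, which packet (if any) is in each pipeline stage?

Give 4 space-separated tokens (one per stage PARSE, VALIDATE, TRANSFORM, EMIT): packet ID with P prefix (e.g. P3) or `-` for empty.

Answer: - P3 P2 P1

Derivation:
Tick 1: [PARSE:P1(v=15,ok=F), VALIDATE:-, TRANSFORM:-, EMIT:-] out:-; in:P1
Tick 2: [PARSE:P2(v=4,ok=F), VALIDATE:P1(v=15,ok=F), TRANSFORM:-, EMIT:-] out:-; in:P2
Tick 3: [PARSE:P3(v=1,ok=F), VALIDATE:P2(v=4,ok=T), TRANSFORM:P1(v=0,ok=F), EMIT:-] out:-; in:P3
Tick 4: [PARSE:-, VALIDATE:P3(v=1,ok=F), TRANSFORM:P2(v=20,ok=T), EMIT:P1(v=0,ok=F)] out:-; in:-
At end of tick 4: ['-', 'P3', 'P2', 'P1']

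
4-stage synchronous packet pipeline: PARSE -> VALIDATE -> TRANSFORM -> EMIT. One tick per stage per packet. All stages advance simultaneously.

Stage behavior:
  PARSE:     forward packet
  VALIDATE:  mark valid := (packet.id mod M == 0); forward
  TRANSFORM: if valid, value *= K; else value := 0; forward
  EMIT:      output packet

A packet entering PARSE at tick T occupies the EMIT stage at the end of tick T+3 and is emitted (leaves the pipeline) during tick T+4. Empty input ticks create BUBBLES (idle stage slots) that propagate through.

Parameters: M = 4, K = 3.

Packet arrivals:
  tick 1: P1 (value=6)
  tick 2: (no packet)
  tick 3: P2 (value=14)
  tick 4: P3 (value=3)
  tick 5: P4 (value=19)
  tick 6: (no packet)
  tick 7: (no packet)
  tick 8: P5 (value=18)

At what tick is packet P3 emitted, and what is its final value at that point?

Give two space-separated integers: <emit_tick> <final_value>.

Tick 1: [PARSE:P1(v=6,ok=F), VALIDATE:-, TRANSFORM:-, EMIT:-] out:-; in:P1
Tick 2: [PARSE:-, VALIDATE:P1(v=6,ok=F), TRANSFORM:-, EMIT:-] out:-; in:-
Tick 3: [PARSE:P2(v=14,ok=F), VALIDATE:-, TRANSFORM:P1(v=0,ok=F), EMIT:-] out:-; in:P2
Tick 4: [PARSE:P3(v=3,ok=F), VALIDATE:P2(v=14,ok=F), TRANSFORM:-, EMIT:P1(v=0,ok=F)] out:-; in:P3
Tick 5: [PARSE:P4(v=19,ok=F), VALIDATE:P3(v=3,ok=F), TRANSFORM:P2(v=0,ok=F), EMIT:-] out:P1(v=0); in:P4
Tick 6: [PARSE:-, VALIDATE:P4(v=19,ok=T), TRANSFORM:P3(v=0,ok=F), EMIT:P2(v=0,ok=F)] out:-; in:-
Tick 7: [PARSE:-, VALIDATE:-, TRANSFORM:P4(v=57,ok=T), EMIT:P3(v=0,ok=F)] out:P2(v=0); in:-
Tick 8: [PARSE:P5(v=18,ok=F), VALIDATE:-, TRANSFORM:-, EMIT:P4(v=57,ok=T)] out:P3(v=0); in:P5
Tick 9: [PARSE:-, VALIDATE:P5(v=18,ok=F), TRANSFORM:-, EMIT:-] out:P4(v=57); in:-
Tick 10: [PARSE:-, VALIDATE:-, TRANSFORM:P5(v=0,ok=F), EMIT:-] out:-; in:-
Tick 11: [PARSE:-, VALIDATE:-, TRANSFORM:-, EMIT:P5(v=0,ok=F)] out:-; in:-
Tick 12: [PARSE:-, VALIDATE:-, TRANSFORM:-, EMIT:-] out:P5(v=0); in:-
P3: arrives tick 4, valid=False (id=3, id%4=3), emit tick 8, final value 0

Answer: 8 0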